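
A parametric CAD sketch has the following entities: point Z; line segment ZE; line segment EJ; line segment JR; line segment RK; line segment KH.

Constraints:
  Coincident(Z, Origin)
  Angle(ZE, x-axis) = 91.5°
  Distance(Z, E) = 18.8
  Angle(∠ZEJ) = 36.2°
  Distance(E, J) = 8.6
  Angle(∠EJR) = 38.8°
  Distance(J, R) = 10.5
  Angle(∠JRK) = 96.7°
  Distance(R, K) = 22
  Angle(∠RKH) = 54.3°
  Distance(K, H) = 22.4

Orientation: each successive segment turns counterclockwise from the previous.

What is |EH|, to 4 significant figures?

14.36

Z is at the origin; ZE runs at 91.5° with length 18.8, so E = (-0.4921, 18.79). ∠ZEJ = 36.2° gives EJ at -124.7° from the x-axis; with |EJ| = 8.6, J = (-5.388, 11.72). ∠EJR = 38.8° gives JR at 16.50° from the x-axis; with |JR| = 10.5, R = (4.680, 14.71). ∠JRK = 96.7° gives RK at 99.80° from the x-axis; with |RK| = 22.0, K = (0.9351, 36.38). ∠RKH = 54.3° gives KH at -134.5° from the x-axis; with |KH| = 22.4, H = (-14.77, 20.41). Then |EH| = |H − E| = 14.36.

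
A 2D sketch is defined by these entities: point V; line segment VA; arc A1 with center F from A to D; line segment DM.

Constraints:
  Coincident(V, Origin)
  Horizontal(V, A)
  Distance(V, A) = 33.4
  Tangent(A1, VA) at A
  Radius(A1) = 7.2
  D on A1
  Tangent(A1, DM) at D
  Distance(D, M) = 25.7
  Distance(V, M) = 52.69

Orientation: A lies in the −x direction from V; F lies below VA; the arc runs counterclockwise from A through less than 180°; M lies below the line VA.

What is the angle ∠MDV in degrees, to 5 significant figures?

101.40°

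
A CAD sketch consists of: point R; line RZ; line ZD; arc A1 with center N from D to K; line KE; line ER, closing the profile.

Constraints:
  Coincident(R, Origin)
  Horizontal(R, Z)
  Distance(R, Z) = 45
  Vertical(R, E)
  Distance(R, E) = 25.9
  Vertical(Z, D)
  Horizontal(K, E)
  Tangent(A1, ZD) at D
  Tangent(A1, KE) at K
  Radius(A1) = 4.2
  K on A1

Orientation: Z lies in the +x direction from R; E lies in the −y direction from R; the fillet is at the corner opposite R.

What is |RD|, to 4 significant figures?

49.96

R is at the origin; R and Z share the same y with |RZ| = 45.0 and Z on the +x side, so Z = (45.00, 0.000). R and E share the same x with |RE| = 25.9 and E on the −y side, so E = (0.000, -25.90). The virtual corner opposite R is at (45.00, -25.90). A1 meets ZD tangentially, so ND is at right angles to ZD and tangency of A1 to KE means the radius NK is perpendicular to KE, with radius 4.2, so the center N sits 4.2 in from both sides at N = (40.80, -21.70). That places the tangent points at D = (45.00, -21.70) on ZD and K = (40.80, -25.90) on KE. Then |RD| = |D − R| = 49.96.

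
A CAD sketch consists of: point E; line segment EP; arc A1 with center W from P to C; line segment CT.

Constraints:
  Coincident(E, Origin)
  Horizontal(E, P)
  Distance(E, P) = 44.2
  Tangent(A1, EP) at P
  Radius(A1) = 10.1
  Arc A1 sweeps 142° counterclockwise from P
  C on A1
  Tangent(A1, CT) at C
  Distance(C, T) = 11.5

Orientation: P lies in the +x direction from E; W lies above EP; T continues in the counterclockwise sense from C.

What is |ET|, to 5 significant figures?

48.397

E is at the origin; EP is horizontal with |EP| = 44.2 and P on the +x side, so P = (44.200, 0.0000). The tangent condition forces WP to be normal to EP, so W = P + (0, 10.1) = (44.200, 10.100). On A1, P sits at bearing -90° from W; a 142° counterclockwise sweep puts C at bearing 52°, so C = W + 10.1·(cos 52°, sin 52°) = (50.418, 18.059). A1 meets CT tangentially, so WC is at right angles to CT, so CT runs along (−sin 52°, cos 52°); with |CT| = 11.5, T = (41.356, 25.139). Then |ET| = |T − E| = 48.397.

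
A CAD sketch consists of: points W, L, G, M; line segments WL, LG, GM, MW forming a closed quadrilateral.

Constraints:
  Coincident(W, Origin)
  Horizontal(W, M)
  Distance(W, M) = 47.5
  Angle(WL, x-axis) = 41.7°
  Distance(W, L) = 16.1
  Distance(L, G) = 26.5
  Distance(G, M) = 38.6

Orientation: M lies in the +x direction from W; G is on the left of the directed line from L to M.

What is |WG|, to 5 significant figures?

42.295

W is at the origin; W and M share the same y with |WM| = 47.5 and M in +x, so M = (47.5, 0). WL runs at 41.7° with |WL| = 16.1, so L = (12.021, 10.710). G is determined by |LG| = 26.5 and |GM| = 38.6 together: it lies at the intersection of circle(L, 26.5) and circle(M, 38.6). With |LM| = 37.060, the foot of the radical line on LM is 7.9029 from L and the perpendicular offset is √(26.5² − 7.9029²) = 25.294. Taking the left-of-LM solution: G = (26.896, 32.641).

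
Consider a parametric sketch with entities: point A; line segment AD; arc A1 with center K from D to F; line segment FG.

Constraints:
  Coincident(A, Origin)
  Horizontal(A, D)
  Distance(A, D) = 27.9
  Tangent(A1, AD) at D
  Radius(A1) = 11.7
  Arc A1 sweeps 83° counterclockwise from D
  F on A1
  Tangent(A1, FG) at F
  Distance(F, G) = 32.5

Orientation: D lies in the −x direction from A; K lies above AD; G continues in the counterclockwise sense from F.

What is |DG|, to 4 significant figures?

45.29

A is at the origin; AD is horizontal with |AD| = 27.9 and D on the −x side, so D = (-27.90, 0.000). A1 meets AD tangentially, so KD is at right angles to AD, so K = D + (0, 11.7) = (-27.90, 11.70). On A1, D sits at bearing -90° from K; an 83° counterclockwise sweep puts F at bearing -7°, so F = K + 11.7·(cos -7°, sin -7°) = (-16.29, 10.27). The tangent condition forces KF to be normal to FG, so FG runs along (−sin -7°, cos -7°); with |FG| = 32.5, G = (-12.33, 42.53). Then |DG| = |G − D| = 45.29.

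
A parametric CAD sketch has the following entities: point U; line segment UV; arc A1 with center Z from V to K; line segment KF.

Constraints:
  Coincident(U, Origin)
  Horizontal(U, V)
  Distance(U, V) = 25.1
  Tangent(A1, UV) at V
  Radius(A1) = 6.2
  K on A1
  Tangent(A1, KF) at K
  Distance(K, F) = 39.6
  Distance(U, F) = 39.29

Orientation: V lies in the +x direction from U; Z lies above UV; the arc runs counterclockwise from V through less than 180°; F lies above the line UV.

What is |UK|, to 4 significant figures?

31.40

Checks: |ZK| = 6.200 ✓; ∠(ZK, KF) = 90.00° ✓; |KF| = 39.60 ✓; |UF| = 39.29 ✓.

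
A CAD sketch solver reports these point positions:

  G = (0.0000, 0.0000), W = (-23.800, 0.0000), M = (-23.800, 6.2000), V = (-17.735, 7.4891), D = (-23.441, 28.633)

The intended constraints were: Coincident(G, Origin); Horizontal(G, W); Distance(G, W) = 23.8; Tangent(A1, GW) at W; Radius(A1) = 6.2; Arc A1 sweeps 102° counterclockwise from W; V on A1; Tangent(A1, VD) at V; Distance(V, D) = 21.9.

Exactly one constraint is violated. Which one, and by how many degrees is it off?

Tangent(A1, VD) at V — off by 3.10°.

G = (0.00, 0.00) ✓; G.y = 0.00, W.y = 0.00 ✓; |GW| = 23.80 ✓; ∠(MW, WG) = 90.00° ✓; |MW| = 6.200 ✓; bearing(M→V) − bearing(M→W) = 102.0° ✓; |MV| = 6.200 ✓; ∠(MV, VD) = 86.90° ✗; |VD| = 21.90 ✓.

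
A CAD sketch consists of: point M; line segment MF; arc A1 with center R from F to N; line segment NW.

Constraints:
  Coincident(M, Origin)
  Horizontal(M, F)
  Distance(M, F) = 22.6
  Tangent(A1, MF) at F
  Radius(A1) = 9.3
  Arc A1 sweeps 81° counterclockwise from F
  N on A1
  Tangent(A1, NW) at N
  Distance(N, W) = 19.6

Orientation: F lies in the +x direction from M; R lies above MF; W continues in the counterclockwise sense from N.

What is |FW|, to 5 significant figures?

29.835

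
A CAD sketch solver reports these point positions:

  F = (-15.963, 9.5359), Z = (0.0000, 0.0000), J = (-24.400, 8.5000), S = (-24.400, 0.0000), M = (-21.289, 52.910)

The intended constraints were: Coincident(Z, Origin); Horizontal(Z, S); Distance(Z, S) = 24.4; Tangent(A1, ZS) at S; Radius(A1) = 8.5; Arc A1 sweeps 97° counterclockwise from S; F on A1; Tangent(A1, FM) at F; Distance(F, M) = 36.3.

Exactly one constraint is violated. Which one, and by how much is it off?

Distance(F, M) = 36.3 — off by 7.40.

Z = (0.00, 0.00) ✓; Z.y = 0.00, S.y = 0.00 ✓; |ZS| = 24.40 ✓; ∠(JS, SZ) = 90.00° ✓; |JS| = 8.500 ✓; bearing(J→F) − bearing(J→S) = 97.00° ✓; |JF| = 8.500 ✓; ∠(JF, FM) = 90.00° ✓; |FM| = 43.70 ✗.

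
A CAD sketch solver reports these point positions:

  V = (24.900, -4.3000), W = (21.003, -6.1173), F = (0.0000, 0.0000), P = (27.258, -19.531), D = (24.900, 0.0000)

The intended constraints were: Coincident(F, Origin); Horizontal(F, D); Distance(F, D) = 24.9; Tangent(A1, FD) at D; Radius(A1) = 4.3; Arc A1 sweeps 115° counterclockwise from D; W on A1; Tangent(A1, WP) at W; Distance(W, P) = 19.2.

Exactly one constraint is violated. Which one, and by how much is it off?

Distance(W, P) = 19.2 — off by 4.40.

F = (0.00, 0.00) ✓; F.y = 0.00, D.y = 0.00 ✓; |FD| = 24.90 ✓; ∠(VD, DF) = 90.00° ✓; |VD| = 4.300 ✓; bearing(V→W) − bearing(V→D) = 115.0° ✓; |VW| = 4.300 ✓; ∠(VW, WP) = 90.00° ✓; |WP| = 14.80 ✗.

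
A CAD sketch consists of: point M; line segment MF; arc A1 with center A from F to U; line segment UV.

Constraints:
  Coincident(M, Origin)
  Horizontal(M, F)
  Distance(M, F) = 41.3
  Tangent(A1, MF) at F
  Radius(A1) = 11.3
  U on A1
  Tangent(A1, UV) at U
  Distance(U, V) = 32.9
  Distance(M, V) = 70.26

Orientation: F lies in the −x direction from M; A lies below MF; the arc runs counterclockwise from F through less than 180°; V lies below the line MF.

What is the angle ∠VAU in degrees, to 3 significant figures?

71.0°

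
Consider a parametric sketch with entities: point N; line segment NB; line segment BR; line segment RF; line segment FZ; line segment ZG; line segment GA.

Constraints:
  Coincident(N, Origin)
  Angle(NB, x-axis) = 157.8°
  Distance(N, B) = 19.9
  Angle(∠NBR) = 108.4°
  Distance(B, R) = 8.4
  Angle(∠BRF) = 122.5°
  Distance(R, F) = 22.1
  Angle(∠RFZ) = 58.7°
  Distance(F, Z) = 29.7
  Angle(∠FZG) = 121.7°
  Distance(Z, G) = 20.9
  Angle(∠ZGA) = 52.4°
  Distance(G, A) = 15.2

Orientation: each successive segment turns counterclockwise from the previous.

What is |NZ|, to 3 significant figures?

3.16

∠BRF = 122.5° gives RF at -73.1° from the x-axis; with |RF| = 22.1, F = (-17.5, -20.0). ∠RFZ = 58.7° gives FZ at 48.2° from the x-axis; with |FZ| = 29.7, Z = (2.33, 2.14). Then |NZ| = |Z − N| = 3.16.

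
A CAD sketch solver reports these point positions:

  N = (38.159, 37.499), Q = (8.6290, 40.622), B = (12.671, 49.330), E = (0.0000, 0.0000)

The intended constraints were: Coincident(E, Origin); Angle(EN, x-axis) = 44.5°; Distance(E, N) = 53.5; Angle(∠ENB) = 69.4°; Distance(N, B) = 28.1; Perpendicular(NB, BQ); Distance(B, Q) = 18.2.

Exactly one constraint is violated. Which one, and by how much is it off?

Distance(B, Q) = 18.2 — off by 8.60.

E = (0.00, 0.00) ✓; EN at 44.50° ✓; |EN| = 53.50 ✓; ∠ENB = 69.40° ✓; |NB| = 28.10 ✓; ∠(NB, BQ) = 90.00° ✓; |BQ| = 9.600 ✗.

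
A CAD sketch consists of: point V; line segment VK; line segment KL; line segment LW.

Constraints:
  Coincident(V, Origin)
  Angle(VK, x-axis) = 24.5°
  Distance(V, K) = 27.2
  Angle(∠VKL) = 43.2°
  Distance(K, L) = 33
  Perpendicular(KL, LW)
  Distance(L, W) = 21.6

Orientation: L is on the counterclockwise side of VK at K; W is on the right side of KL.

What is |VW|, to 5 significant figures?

42.322

V is at the origin; VK runs at 24.5° with length 27.2, so K = 27.2·(cos 24.5°, sin 24.5°) = (24.751, 11.280). ∠VKL = 43.2°, so KL runs at 24.5° + (180° − 43.2°) = 161.30° from the x-axis; with |KL| = 33.0, L = K + 33.0·(cos 161.30°, sin 161.30°) = (-6.5070, 21.860). KL ⟂ LW; with |LW| = 21.6 on the right of KL, W = L + 21.6·(0.32061, 0.94721) = (0.41825, 42.320). Then |VW| = |W − V| = 42.322.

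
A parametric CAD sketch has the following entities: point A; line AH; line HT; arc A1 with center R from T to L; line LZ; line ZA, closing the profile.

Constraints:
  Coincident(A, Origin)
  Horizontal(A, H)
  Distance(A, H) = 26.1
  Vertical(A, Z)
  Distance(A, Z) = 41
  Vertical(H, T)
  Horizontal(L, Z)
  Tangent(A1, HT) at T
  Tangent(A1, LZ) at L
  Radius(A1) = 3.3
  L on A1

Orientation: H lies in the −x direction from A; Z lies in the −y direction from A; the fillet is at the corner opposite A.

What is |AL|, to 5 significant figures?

46.913

A is at the origin; AH is horizontal with |AH| = 26.1 and H on the −x side, so H = (-26.100, 0.0000). AZ is vertical with |AZ| = 41.0 and Z on the −y side, so Z = (0.0000, -41.000). The virtual corner opposite A is at (-26.100, -41.000). Tangency of A1 to HT means the radius RT is perpendicular to HT and A1 meets LZ tangentially, so RL is at right angles to LZ, with radius 3.3, so the center R sits 3.3 in from both sides at R = (-22.800, -37.700). That places the tangent points at T = (-26.100, -37.700) on HT and L = (-22.800, -41.000) on LZ. Then |AL| = |L − A| = 46.913.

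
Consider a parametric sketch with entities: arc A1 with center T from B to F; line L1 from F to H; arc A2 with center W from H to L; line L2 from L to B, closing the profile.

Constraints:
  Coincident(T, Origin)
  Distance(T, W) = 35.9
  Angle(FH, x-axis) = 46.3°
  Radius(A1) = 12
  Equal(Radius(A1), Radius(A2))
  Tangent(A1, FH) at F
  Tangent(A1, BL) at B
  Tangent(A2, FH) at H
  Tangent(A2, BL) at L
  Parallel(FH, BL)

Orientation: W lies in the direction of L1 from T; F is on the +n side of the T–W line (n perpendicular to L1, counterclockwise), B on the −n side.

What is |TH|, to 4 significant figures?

37.85

Tangency of A1 to both parallel lines with radius 12.0 puts F and B at T ± 12.0·n: F = (-8.676, 8.291), B = (8.676, -8.291). Equal radii place H and L the same way about W: H = W + 12.0·n = (16.13, 34.25), L = W − 12.0·n = (33.48, 17.66). Then |TH| = |H − T| = 37.85.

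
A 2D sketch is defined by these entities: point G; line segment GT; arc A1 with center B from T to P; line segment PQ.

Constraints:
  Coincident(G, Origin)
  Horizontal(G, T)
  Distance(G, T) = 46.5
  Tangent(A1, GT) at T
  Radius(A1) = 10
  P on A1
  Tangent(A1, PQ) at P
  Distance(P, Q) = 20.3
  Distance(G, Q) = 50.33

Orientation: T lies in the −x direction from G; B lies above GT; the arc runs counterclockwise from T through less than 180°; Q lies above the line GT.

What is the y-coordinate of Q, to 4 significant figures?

31.45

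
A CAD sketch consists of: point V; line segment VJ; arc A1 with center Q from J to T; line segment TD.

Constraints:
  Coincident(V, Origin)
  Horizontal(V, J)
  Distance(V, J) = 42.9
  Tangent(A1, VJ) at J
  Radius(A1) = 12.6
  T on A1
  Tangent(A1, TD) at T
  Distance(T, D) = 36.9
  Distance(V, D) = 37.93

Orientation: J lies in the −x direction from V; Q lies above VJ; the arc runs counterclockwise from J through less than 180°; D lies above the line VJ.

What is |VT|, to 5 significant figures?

32.940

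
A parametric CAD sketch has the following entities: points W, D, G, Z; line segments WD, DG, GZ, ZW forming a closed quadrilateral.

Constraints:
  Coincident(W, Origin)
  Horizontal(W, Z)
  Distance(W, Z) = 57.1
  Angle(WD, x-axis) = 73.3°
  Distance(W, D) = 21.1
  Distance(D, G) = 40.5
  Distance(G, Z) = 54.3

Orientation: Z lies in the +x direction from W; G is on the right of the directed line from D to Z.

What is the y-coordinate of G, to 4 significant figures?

-20.28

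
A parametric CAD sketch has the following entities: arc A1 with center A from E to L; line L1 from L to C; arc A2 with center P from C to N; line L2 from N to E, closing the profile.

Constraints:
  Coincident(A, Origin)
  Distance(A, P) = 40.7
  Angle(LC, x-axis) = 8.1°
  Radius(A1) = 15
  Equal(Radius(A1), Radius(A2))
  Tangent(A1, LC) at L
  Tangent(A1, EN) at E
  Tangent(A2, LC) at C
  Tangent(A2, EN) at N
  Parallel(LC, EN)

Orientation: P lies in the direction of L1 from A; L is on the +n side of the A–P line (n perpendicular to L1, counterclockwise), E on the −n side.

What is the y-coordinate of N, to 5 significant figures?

-9.1157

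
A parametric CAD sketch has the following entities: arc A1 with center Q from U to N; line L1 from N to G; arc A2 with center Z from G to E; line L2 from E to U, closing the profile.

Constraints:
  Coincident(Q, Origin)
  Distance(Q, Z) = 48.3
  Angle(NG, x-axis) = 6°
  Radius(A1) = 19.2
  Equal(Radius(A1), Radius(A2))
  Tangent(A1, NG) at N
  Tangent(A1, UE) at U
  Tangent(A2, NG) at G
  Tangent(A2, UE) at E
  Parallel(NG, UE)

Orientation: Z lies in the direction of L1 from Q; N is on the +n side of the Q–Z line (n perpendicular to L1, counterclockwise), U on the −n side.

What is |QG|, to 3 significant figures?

52.0

Tangency of A1 to both parallel lines with radius 19.2 puts N and U at Q ± 19.2·n: N = (-2.01, 19.1), U = (2.01, -19.1). Equal radii place G and E the same way about Z: G = Z + 19.2·n = (46.0, 24.1), E = Z − 19.2·n = (50.0, -14.0). Then |QG| = |G − Q| = 52.0.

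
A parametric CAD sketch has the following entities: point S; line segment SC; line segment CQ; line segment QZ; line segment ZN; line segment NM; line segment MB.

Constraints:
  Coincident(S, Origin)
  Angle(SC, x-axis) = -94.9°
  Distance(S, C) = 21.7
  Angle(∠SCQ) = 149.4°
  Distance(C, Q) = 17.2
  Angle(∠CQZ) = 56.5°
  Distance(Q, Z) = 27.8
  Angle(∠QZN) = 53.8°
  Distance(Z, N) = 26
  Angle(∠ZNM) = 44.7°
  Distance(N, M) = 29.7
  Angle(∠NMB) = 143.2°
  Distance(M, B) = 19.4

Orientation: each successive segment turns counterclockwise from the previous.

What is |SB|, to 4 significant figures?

50.68

∠ZNM = 44.7° gives NM at -39.30° from the x-axis; with |NM| = 29.7, M = (16.94, -34.50). ∠NMB = 143.2° gives MB at -2.500° from the x-axis; with |MB| = 19.4, B = (36.32, -35.34). Then |SB| = |B − S| = 50.68.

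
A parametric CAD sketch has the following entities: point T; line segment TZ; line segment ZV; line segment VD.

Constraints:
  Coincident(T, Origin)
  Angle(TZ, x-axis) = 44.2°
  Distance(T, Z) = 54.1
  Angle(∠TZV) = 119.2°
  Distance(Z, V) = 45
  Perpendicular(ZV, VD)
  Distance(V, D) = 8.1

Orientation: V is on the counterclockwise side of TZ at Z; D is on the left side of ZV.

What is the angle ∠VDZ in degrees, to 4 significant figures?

79.80°

∠TZV = 119.2°, so ZV runs at 44.2° + (180° − 119.2°) = 105.0° from the x-axis; with |ZV| = 45.0, V = Z + 45.0·(cos 105.0°, sin 105.0°) = (27.14, 81.18). ZV ⟂ VD; with |VD| = 8.1 on the left of ZV, D = V + 8.1·(-0.9659, -0.2588) = (19.31, 79.09). Then cos ∠VDZ = DV·DZ / (|DV||DZ|), giving 79.80°.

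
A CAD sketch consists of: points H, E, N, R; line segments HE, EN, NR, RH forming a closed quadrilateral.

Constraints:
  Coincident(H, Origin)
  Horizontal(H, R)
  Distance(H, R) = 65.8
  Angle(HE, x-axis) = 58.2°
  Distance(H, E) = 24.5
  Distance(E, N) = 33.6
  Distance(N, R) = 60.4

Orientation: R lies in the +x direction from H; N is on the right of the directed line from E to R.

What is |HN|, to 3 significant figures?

13.9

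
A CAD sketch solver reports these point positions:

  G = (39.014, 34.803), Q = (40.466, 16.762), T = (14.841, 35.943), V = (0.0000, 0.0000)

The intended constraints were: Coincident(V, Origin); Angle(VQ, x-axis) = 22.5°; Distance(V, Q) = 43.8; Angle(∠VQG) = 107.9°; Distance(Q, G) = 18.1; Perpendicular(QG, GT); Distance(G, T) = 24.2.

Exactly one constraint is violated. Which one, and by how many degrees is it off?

Perpendicular(QG, GT) — off by 7.30°.

V = (0.00, 0.00) ✓; VQ at 22.50° ✓; |VQ| = 43.80 ✓; ∠VQG = 107.9° ✓; |QG| = 18.10 ✓; ∠(QG, GT) = 82.70° ✗; |GT| = 24.20 ✓.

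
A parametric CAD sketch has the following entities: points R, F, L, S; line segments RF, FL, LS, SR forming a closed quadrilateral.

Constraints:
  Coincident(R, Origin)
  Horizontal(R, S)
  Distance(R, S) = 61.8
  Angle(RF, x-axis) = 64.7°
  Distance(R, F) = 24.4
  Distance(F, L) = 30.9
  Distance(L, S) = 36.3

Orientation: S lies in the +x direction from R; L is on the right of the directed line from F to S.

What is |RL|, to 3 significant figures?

26.2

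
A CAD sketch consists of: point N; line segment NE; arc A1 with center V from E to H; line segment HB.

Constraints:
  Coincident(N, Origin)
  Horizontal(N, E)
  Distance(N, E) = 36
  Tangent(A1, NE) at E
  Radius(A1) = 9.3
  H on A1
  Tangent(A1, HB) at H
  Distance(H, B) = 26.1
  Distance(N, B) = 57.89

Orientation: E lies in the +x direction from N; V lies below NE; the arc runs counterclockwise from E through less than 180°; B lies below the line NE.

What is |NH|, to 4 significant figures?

32.79

N is at the origin; N and E share the same y with |NE| = 36.0 and E on the +x side, so E = (36.00, 0.000). Tangency of A1 to NE means the radius VE is perpendicular to NE, so V = E + (0, -9.3) = (36.00, -9.300). Since VH ⟂ HB (tangency), |VB| = √(9.3² + 26.1²) = 27.71 regardless of where H sits on A1. So B lies on both circle(N, 57.89) and circle(V, 27.71); the below-NE intersection is B = (46.01, -35.14). H is the foot of the tangent from B: H = (28.96, -15.37).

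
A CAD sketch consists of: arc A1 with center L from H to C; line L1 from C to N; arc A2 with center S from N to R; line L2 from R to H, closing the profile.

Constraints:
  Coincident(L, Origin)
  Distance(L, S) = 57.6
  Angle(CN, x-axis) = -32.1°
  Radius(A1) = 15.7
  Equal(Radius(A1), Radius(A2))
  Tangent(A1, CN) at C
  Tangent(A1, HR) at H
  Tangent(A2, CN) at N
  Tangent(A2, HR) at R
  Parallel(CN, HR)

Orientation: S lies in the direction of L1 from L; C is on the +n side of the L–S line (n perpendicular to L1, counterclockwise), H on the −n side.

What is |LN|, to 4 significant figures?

59.70

The slot axis is L1's direction at -32.1°, so u = (cos -32.1°, sin -32.1°) = (0.8471, -0.5314) and n = (−sin -32.1°, cos -32.1°) = (0.5314, 0.8471). L is at the origin and S lies 57.6 along u from L, so S = 57.6·u = (48.79, -30.61). Tangency of A1 to both parallel lines with radius 15.7 puts C and H at L ± 15.7·n: C = (8.343, 13.30), H = (-8.343, -13.30). Equal radii place N and R the same way about S: N = S + 15.7·n = (57.14, -17.31), R = S − 15.7·n = (40.45, -43.91). Then |LN| = |N − L| = 59.70.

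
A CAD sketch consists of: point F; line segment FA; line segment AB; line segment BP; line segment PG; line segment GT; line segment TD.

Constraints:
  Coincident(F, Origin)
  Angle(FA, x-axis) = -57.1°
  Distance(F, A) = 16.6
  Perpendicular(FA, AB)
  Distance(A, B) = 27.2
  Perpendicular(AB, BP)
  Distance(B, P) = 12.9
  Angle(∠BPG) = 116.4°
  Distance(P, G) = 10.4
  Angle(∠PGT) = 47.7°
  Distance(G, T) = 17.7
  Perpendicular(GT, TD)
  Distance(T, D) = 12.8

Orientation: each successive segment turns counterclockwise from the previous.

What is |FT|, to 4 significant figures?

27.86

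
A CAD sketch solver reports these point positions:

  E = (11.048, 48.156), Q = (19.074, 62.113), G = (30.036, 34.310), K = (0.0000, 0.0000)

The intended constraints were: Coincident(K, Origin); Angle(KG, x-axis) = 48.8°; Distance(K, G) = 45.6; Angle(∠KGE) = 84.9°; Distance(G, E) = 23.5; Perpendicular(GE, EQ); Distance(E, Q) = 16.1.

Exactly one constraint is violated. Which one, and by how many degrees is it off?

Perpendicular(GE, EQ) — off by 6.20°.

K = (0.00, 0.00) ✓; KG at 48.80° ✓; |KG| = 45.60 ✓; ∠KGE = 84.90° ✓; |GE| = 23.50 ✓; ∠(GE, EQ) = 83.80° ✗; |EQ| = 16.10 ✓.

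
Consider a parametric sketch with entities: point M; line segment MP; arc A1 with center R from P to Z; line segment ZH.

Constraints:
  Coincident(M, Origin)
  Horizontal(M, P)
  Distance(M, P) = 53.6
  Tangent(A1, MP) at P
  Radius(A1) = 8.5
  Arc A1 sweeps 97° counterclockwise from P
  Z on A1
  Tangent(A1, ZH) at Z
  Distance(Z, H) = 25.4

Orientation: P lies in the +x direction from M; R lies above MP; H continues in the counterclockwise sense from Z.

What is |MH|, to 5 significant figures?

68.421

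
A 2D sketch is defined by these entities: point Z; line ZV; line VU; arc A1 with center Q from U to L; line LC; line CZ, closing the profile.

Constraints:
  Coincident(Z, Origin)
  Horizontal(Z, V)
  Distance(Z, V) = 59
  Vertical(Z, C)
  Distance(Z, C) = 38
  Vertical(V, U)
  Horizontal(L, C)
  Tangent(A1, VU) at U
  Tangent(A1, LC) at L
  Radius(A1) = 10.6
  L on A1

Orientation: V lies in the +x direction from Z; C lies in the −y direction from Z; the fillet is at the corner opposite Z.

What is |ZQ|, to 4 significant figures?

55.62

Z is at the origin; Z and V share the same y with |ZV| = 59.0 and V on the +x side, so V = (59.00, 0.000). ZC is vertical with |ZC| = 38.0 and C on the −y side, so C = (0.000, -38.00). The virtual corner opposite Z is at (59.00, -38.00). The tangent condition forces QU to be normal to VU and tangency of A1 to LC means the radius QL is perpendicular to LC, with radius 10.6, so the center Q sits 10.6 in from both sides at Q = (48.40, -27.40). Then |ZQ| = |Q − Z| = 55.62.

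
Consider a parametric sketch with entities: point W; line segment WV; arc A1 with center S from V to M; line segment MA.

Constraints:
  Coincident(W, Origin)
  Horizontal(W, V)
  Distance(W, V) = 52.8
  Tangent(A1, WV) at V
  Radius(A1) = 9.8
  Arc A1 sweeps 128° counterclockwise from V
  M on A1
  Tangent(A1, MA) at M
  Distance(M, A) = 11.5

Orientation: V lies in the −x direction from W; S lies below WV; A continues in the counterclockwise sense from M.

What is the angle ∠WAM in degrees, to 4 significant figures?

103.0°

On A1, V sits at bearing 90° from S; a 128° counterclockwise sweep puts M at bearing 218°, so M = S + 9.8·(cos 218°, sin 218°) = (-60.52, -15.83). Tangency of A1 to MA means the radius SM is perpendicular to MA, so MA runs along (−sin 218°, cos 218°); with |MA| = 11.5, A = (-53.44, -24.90). Then cos ∠WAM = AW·AM / (|AW||AM|), giving 103.0°.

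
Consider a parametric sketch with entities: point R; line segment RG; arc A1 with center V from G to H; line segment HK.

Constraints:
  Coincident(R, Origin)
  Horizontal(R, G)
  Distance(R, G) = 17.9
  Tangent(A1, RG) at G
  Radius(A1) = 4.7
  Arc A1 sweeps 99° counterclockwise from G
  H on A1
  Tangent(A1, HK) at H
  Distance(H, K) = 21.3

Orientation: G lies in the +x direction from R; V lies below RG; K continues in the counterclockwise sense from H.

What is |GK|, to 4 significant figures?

26.51

R is at the origin; RG is horizontal with |RG| = 17.9 and G on the +x side, so G = (17.90, 0.000). Tangency of A1 to RG means the radius VG is perpendicular to RG, so V = G + (0, -4.7) = (17.90, -4.700). On A1, G sits at bearing 90° from V; a 99° counterclockwise sweep puts H at bearing 189°, so H = V + 4.7·(cos 189°, sin 189°) = (13.26, -5.435). The tangent condition forces VH to be normal to HK, so HK runs along (−sin 189°, cos 189°); with |HK| = 21.3, K = (16.59, -26.47). Then |GK| = |K − G| = 26.51.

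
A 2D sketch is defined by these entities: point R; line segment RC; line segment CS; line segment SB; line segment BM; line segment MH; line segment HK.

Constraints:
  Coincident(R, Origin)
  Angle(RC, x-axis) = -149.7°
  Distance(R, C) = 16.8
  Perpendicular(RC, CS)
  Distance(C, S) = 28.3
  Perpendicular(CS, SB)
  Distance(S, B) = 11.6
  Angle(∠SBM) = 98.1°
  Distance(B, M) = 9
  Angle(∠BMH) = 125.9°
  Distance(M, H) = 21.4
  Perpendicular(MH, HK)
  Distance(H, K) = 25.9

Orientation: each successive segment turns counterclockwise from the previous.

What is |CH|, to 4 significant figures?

5.181

∠SBM = 98.1° gives BM at 112.2° from the x-axis; with |BM| = 9.0, M = (6.388, -18.72). ∠BMH = 125.9° gives MH at 166.3° from the x-axis; with |MH| = 21.4, H = (-14.40, -13.66). Then |CH| = |H − C| = 5.181.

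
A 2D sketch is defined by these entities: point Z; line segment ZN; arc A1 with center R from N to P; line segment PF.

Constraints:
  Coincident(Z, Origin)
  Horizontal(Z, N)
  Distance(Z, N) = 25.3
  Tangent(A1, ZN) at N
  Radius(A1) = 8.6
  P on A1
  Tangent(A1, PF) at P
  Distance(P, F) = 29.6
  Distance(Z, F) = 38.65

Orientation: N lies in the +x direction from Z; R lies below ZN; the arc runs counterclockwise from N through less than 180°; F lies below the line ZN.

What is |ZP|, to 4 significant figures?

18.32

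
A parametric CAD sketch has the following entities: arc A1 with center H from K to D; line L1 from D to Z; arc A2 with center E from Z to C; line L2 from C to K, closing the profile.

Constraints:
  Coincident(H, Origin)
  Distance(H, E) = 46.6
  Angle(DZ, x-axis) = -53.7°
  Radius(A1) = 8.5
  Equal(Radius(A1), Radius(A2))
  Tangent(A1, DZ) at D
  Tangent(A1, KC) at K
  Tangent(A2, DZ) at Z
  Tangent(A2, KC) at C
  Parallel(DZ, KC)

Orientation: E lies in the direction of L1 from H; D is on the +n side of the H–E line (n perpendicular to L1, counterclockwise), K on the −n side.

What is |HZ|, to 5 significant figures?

47.369

The slot axis is L1's direction at -53.7°, so u = (cos -53.7°, sin -53.7°) = (0.59201, -0.80593) and n = (−sin -53.7°, cos -53.7°) = (0.80593, 0.59201). H is at the origin and E lies 46.6 along u from H, so E = 46.6·u = (27.588, -37.556). Tangency of A1 to both parallel lines with radius 8.5 puts D and K at H ± 8.5·n: D = (6.8504, 5.0321), K = (-6.8504, -5.0321). Equal radii place Z and C the same way about E: Z = E + 8.5·n = (34.438, -32.524), C = E − 8.5·n = (20.737, -42.588). Then |HZ| = |Z − H| = 47.369.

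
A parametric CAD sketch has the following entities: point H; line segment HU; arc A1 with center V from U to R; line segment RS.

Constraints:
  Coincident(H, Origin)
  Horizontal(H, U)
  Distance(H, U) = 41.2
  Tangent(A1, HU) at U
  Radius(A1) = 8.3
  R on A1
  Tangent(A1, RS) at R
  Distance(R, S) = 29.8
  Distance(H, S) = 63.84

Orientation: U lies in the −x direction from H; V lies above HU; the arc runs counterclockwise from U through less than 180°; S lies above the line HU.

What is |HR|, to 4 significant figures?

36.86

Checks: |VU| = 8.300 ✓; |VR| = 8.300 ✓; ∠(VR, RS) = 90.00° ✓; |RS| = 29.80 ✓; |HS| = 63.84 ✓.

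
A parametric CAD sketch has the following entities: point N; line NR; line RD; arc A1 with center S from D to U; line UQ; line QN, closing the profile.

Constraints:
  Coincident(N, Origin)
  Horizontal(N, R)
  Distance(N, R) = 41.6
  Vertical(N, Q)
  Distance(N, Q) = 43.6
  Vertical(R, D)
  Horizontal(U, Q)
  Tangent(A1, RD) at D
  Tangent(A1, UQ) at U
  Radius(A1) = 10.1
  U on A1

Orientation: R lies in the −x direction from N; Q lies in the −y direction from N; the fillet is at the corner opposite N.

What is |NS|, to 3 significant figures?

46.0

N is at the origin; N and R share the same y with |NR| = 41.6 and R on the −x side, so R = (-41.6, 0.00). NQ is vertical with |NQ| = 43.6 and Q on the −y side, so Q = (0.00, -43.6). The virtual corner opposite N is at (-41.6, -43.6). A1 meets RD tangentially, so SD is at right angles to RD and since A1 is tangent to UQ there, SU ⟂ UQ, with radius 10.1, so the center S sits 10.1 in from both sides at S = (-31.5, -33.5). Then |NS| = |S − N| = 46.0.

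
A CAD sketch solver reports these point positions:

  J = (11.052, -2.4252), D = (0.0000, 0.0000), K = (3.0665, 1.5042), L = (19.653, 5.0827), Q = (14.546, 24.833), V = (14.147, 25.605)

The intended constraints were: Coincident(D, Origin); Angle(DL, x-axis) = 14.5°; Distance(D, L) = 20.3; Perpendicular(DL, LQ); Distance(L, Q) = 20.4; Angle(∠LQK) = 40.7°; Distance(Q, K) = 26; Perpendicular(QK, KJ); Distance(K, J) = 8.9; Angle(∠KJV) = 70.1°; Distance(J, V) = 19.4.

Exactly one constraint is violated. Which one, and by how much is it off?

Distance(J, V) = 19.4 — off by 8.80.

D = (0.00, 0.00) ✓; DL at 14.50° ✓; |DL| = 20.30 ✓; ∠(DL, LQ) = 90.00° ✓; |LQ| = 20.40 ✓; ∠LQK = 40.70° ✓; |QK| = 26.00 ✓; ∠(QK, KJ) = 90.00° ✓; |KJ| = 8.900 ✓; ∠KJV = 70.10° ✓; |JV| = 28.20 ✗.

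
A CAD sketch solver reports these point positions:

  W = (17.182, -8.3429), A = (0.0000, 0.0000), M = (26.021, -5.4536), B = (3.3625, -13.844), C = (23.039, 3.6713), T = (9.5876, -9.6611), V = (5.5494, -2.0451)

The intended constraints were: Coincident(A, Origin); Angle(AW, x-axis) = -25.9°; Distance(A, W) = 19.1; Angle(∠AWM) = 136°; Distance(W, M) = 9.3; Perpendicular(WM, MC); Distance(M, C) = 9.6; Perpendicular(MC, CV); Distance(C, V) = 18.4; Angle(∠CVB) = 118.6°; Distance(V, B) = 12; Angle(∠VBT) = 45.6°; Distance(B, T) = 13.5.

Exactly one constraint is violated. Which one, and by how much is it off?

Distance(B, T) = 13.5 — off by 6.00.

A = (0.00, 0.00) ✓; AW at -25.90° ✓; |AW| = 19.10 ✓; ∠AWM = 136.0° ✓; |WM| = 9.299 ✓; ∠(WM, MC) = 90.00° ✓; |MC| = 9.600 ✓; ∠(MC, CV) = 90.00° ✓; |CV| = 18.40 ✓; ∠CVB = 118.6° ✓; |VB| = 12.00 ✓; ∠VBT = 45.60° ✓; |BT| = 7.500 ✗.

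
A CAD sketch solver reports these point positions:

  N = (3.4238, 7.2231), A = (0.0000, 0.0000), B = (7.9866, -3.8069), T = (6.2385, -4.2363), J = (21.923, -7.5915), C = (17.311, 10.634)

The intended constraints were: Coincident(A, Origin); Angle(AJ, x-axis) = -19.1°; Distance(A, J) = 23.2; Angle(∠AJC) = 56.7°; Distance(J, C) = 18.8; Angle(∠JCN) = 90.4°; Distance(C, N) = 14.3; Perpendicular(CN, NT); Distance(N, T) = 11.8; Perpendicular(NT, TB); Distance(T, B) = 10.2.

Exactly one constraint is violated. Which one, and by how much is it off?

Distance(T, B) = 10.2 — off by 8.40.

A = (0.00, 0.00) ✓; AJ at -19.10° ✓; |AJ| = 23.20 ✓; ∠AJC = 56.70° ✓; |JC| = 18.80 ✓; ∠JCN = 90.40° ✓; |CN| = 14.30 ✓; ∠(CN, NT) = 90.00° ✓; |NT| = 11.80 ✓; ∠(NT, TB) = 90.00° ✓; |TB| = 1.800 ✗.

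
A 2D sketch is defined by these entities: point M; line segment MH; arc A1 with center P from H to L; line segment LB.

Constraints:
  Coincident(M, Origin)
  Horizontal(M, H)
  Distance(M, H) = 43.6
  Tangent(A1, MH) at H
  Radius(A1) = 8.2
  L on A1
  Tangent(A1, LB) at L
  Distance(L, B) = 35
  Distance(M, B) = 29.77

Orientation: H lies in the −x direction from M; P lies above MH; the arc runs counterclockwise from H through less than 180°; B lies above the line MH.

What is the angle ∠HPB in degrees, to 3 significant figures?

121°

M is at the origin; M and H share the same y with |MH| = 43.6 and H on the −x side, so H = (-43.6, 0.00). Since A1 is tangent to MH there, PH ⟂ MH, so P = H + (0, 8.2) = (-43.6, 8.20). Since PL ⟂ LB (tangency), |PB| = √(8.2² + 35.0²) = 35.9 regardless of where L sits on A1. So B lies on both circle(M, 29.77) and circle(P, 35.9); the above-MH intersection is B = (-12.9, 26.8). L is the foot of the tangent from B: L = (-37.9, 2.34).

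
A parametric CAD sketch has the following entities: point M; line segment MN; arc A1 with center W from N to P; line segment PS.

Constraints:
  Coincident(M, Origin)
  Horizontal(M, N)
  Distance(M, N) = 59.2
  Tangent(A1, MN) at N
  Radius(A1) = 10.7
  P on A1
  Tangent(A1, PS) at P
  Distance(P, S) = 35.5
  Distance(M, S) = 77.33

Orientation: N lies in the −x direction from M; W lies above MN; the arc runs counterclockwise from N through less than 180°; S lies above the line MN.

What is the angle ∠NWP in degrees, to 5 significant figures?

109.30°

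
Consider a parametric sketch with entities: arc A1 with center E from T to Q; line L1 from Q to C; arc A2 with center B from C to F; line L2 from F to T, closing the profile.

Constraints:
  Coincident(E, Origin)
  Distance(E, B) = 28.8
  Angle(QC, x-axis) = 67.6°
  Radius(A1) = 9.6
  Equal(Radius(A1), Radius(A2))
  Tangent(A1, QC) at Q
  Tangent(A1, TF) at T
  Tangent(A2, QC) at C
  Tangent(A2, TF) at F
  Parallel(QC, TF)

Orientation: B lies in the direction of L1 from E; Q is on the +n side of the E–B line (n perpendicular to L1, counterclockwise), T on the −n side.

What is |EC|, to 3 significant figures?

30.4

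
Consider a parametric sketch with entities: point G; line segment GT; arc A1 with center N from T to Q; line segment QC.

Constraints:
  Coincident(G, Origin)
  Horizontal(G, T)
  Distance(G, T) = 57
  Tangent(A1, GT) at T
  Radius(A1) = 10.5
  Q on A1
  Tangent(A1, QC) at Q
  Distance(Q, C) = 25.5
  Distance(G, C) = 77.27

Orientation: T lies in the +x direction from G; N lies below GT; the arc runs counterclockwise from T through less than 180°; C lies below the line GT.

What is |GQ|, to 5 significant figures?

53.106

G is at the origin; GT is horizontal with |GT| = 57.0 and T on the +x side, so T = (57.000, 0.0000). Since A1 is tangent to GT there, NT ⟂ GT, so N = T + (0, -10.5) = (57.000, -10.500). Since NQ ⟂ QC (tangency), |NC| = √(10.5² + 25.5²) = 27.577 regardless of where Q sits on A1. So C lies on both circle(G, 77.27) and circle(N, 27.577); the below-GT intersection is C = (68.630, -35.505). Q is the foot of the tangent from C: Q = (49.882, -18.219).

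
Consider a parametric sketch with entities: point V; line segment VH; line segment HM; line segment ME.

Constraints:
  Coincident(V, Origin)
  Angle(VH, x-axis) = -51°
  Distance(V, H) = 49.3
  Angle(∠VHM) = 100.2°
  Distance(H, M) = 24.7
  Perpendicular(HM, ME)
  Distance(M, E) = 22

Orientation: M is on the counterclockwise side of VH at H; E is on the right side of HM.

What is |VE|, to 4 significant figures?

78.04

V is at the origin; VH runs at -51.0° with length 49.3, so H = 49.3·(cos -51.0°, sin -51.0°) = (31.03, -38.31). ∠VHM = 100.2°, so HM runs at -51.0° + (180° − 100.2°) = 28.80° from the x-axis; with |HM| = 24.7, M = H + 24.7·(cos 28.80°, sin 28.80°) = (52.67, -26.41). The perpendicularity gives ME at right angles to HM; with |ME| = 22.0 on the right of HM, E = M + 22.0·(0.4818, -0.8763) = (63.27, -45.69). Then |VE| = |E − V| = 78.04.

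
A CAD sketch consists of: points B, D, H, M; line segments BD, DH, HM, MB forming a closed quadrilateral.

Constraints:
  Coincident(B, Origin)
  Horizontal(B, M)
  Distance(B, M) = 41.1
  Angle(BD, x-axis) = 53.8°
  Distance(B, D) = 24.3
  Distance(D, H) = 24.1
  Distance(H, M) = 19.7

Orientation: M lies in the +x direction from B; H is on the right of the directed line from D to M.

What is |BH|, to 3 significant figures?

21.9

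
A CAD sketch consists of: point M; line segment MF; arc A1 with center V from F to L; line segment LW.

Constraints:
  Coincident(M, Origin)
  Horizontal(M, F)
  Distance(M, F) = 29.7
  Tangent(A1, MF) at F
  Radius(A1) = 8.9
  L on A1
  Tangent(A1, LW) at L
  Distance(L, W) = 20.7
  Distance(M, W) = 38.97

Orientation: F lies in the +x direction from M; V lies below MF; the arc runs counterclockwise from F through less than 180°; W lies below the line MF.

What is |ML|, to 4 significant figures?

23.27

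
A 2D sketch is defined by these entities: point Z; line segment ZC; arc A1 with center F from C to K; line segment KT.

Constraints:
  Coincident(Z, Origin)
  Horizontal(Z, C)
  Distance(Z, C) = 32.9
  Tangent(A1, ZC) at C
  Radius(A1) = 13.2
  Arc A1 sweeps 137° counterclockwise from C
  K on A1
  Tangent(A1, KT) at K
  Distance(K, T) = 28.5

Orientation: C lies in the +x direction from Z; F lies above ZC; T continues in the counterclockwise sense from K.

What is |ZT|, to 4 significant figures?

47.24

Z is at the origin; Z and C share the same y with |ZC| = 32.9 and C on the +x side, so C = (32.90, 0.000). The tangent condition forces FC to be normal to ZC, so F = C + (0, 13.2) = (32.90, 13.20). On A1, C sits at bearing -90° from F; a 137° counterclockwise sweep puts K at bearing 47°, so K = F + 13.2·(cos 47°, sin 47°) = (41.90, 22.85). A1 meets KT tangentially, so FK is at right angles to KT, so KT runs along (−sin 47°, cos 47°); with |KT| = 28.5, T = (21.06, 42.29). Then |ZT| = |T − Z| = 47.24.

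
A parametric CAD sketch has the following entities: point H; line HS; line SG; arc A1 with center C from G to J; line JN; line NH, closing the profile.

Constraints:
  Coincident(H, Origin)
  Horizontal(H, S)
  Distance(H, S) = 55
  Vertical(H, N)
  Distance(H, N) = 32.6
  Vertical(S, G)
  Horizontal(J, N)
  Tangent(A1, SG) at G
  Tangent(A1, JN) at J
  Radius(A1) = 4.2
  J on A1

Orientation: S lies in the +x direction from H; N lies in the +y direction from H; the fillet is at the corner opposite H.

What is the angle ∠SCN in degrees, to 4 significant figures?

103.1°

H is at the origin; HS is horizontal with |HS| = 55.0 and S on the +x side, so S = (55.00, 0.000). HN is vertical with |HN| = 32.6 and N on the +y side, so N = (0.000, 32.60). The virtual corner opposite H is at (55.00, 32.60). Since A1 is tangent to SG there, CG ⟂ SG and tangency of A1 to JN means the radius CJ is perpendicular to JN, with radius 4.2, so the center C sits 4.2 in from both sides at C = (50.80, 28.40). Then cos ∠SCN = CS·CN / (|CS||CN|), giving 103.1°.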